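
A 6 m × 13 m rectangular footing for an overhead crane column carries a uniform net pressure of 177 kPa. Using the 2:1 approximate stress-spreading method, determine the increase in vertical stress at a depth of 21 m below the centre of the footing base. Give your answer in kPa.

Δσ_z ≈ 15 kPa

By the 2:1 method the load spreads at 1 horizontal : 2 vertical, so at depth z the loaded area has grown by z in each plan dimension:
Δσ = qBL/((B+z)(L+z)) = 177×6×13/((6+21)(13+21)) = 15.039 kPa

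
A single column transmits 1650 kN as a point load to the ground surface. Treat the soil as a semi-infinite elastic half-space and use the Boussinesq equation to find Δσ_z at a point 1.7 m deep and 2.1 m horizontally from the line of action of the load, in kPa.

Boussinesq vertical stress below a point load on an elastic half-space:
Δσ_z = 3P/(2πz²) · [1 + (r/z)²]^(−5/2)
r/z = 2.1/1.7 = 1.2353; [1+(r/z)²]^(−5/2) = 0.098614.
Δσ_z = 3×1650/(2π×1.7²) × 0.098614 = 272.6 × 0.098614 = 26.88 kPa

Δσ_z ≈ 26.9 kPa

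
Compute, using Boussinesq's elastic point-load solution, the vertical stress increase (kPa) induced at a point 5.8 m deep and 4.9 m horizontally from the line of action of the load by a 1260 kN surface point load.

Δσ_z ≈ 4.65 kPa

Boussinesq vertical stress below a point load on an elastic half-space:
Δσ_z = 3P/(2πz²) · [1 + (r/z)²]^(−5/2)
r/z = 4.9/5.8 = 0.84483; [1+(r/z)²]^(−5/2) = 0.2601.
Δσ_z = 3×1260/(2π×5.8²) × 0.2601 = 17.884 × 0.2601 = 4.652 kPa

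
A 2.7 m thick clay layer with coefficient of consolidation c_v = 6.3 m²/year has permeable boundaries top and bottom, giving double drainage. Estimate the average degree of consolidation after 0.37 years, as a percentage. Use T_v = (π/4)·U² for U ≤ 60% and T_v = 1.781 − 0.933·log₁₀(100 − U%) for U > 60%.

Drainage path length: H_d = H/2 = 1.35 m (double drainage).
T_v = c_v·t/H_d² = 6.3×0.37/1.35² = 1.279.
T_v = 1.279 corresponds to the U > 60% branch:
U = 1 − 10^((1.781 − T_v)/0.933)/100 = 0.9655

U ≈ 96.5 %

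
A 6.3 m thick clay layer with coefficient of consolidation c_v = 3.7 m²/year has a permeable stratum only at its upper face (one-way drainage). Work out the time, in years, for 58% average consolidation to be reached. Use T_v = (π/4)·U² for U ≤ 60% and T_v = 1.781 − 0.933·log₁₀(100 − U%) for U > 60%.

Drainage path length: H_d = H = 6.3 m (single drainage).
U ≤ 60%: T_v = (π/4)·U² = (π/4)×0.58² = 0.26421.
t = T_v·H_d²/c_v = 0.26421×6.3²/3.7 = 2.834 years.

t ≈ 2.83 years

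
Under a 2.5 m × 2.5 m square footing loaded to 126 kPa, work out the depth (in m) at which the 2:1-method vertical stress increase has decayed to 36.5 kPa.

z ≈ 2.14 m

2:1 spreading — at depth z the loaded area has grown by z in each plan dimension:
qB²/(B+z)² = Δσ_z ⇒ z = B(√(q/Δσ_z) − 1) = 2.5×(√(126/36.5) − 1) = 2.145 m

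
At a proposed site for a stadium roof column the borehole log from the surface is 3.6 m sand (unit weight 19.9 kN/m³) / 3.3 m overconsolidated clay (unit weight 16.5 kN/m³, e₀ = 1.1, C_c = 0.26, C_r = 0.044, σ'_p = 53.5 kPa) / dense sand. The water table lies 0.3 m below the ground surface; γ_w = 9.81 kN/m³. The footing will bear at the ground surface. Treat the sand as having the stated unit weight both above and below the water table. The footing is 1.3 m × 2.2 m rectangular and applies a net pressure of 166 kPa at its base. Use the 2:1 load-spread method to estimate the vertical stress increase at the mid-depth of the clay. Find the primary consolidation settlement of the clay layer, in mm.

S_c ≈ 22.3 mm

Mid-depth of clay below the ground surface: z = 3.6 + 3.3/2 = 5.25 m.
Total vertical stress at mid-clay: σ_v = 19.9×3.6 + 16.5×1.65 = 98.865 kPa.
Pore pressure: u = 9.81×(5.25 − 0.3) = 48.56 kPa.
Initial effective stress: σ'_0 = σ_v − u = 98.865 − 48.56 = 50.305 kPa.
Stress increase at mid-clay by the 2:1 spreading method:
Δσ = qBL/((B+z)(L+z)) = 166×1.3×2.2/((1.3+5.25)(2.2+5.25)) = 9.7292 kPa
Final effective stress: σ'_f = 50.305 + 9.7292 = 60.034 kPa.
σ'_f = 60.034 > σ'_p = 53.5 kPa, so the stress path crosses the preconsolidation pressure — recompression up to σ'_p, then virgin compression beyond:
S_c = H/(1+e₀)·[C_r·log₁₀(σ'_p/σ'_0) + C_c·log₁₀(σ'_f/σ'_p)]
    = 3.3/2.1 × [0.044×log₁₀(53.5/50.305) + 0.26×log₁₀(60.034/53.5)]
    = 1.5714 × [0.0011767 + 0.013011] = 0.02229 m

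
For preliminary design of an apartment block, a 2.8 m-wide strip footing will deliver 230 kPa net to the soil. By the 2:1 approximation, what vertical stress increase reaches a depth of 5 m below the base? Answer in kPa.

Δσ_z ≈ 82.6 kPa

By the 2:1 method the load spreads at 1 horizontal : 2 vertical, so at depth z the loaded area has grown by z in each plan dimension:
Δσ = qB/(B+z) = 230×2.8/(2.8+5) = 82.564 kPa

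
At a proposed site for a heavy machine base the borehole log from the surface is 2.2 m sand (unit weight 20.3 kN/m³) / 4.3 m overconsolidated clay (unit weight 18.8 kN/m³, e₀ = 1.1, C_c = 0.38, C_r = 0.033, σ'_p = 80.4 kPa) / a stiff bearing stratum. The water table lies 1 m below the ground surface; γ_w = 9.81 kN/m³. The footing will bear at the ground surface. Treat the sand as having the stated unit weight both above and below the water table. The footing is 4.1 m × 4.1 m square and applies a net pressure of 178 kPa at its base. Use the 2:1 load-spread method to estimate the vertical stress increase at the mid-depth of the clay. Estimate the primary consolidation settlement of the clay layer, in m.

S_c ≈ 0.0659 m

Mid-depth of clay below the ground surface: z = 2.2 + 4.3/2 = 4.35 m.
Total vertical stress at mid-clay: σ_v = 20.3×2.2 + 18.8×2.15 = 85.08 kPa.
Pore pressure: u = 9.81×(4.35 − 1) = 32.864 kPa.
Initial effective stress: σ'_0 = σ_v − u = 85.08 − 32.864 = 52.216 kPa.
Stress increase at mid-clay by the 2:1 spreading method:
Δσ = qBL/((B+z)(L+z)) = 178×4.1×4.1/((4.1+4.35)(4.1+4.35)) = 41.906 kPa
Final effective stress: σ'_f = 52.216 + 41.906 = 94.122 kPa.
σ'_f = 94.122 > σ'_p = 80.4 kPa, so the stress path crosses the preconsolidation pressure — recompression up to σ'_p, then virgin compression beyond:
S_c = H/(1+e₀)·[C_r·log₁₀(σ'_p/σ'_0) + C_c·log₁₀(σ'_f/σ'_p)]
    = 4.3/2.1 × [0.033×log₁₀(80.4/52.216) + 0.38×log₁₀(94.122/80.4)]
    = 2.0476 × [0.0061859 + 0.026005] = 0.06591 m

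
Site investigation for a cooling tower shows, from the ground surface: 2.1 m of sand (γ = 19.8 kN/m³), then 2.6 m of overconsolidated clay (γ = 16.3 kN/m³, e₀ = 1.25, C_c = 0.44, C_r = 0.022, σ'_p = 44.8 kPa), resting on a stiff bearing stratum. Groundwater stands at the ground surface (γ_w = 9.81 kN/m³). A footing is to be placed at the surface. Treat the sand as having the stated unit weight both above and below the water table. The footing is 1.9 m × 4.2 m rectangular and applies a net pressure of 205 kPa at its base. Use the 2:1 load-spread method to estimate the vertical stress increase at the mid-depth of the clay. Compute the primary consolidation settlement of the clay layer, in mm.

S_c ≈ 103 mm

Mid-depth of clay below the ground surface: z = 2.1 + 2.6/2 = 3.4 m.
Total vertical stress at mid-clay: σ_v = 19.8×2.1 + 16.3×1.3 = 62.77 kPa.
Pore pressure: u = 9.81×(3.4 − 0) = 33.354 kPa.
Initial effective stress: σ'_0 = σ_v − u = 62.77 − 33.354 = 29.416 kPa.
Stress increase at mid-clay by the 2:1 spreading method:
Δσ = qBL/((B+z)(L+z)) = 205×1.9×4.2/((1.9+3.4)(4.2+3.4)) = 40.613 kPa
Final effective stress: σ'_f = 29.416 + 40.613 = 70.029 kPa.
σ'_f = 70.029 > σ'_p = 44.8 kPa, so the stress path crosses the preconsolidation pressure — recompression up to σ'_p, then virgin compression beyond:
S_c = H/(1+e₀)·[C_r·log₁₀(σ'_p/σ'_0) + C_c·log₁₀(σ'_f/σ'_p)]
    = 2.6/2.25 × [0.022×log₁₀(44.8/29.416) + 0.44×log₁₀(70.029/44.8)]
    = 1.1556 × [0.0040193 + 0.08536] = 0.1033 m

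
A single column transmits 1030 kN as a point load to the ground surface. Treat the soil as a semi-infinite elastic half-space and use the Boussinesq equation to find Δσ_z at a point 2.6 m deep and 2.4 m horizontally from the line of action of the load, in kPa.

Δσ_z ≈ 15.6 kPa

Boussinesq vertical stress below a point load on an elastic half-space:
Δσ_z = 3P/(2πz²) · [1 + (r/z)²]^(−5/2)
r/z = 2.4/2.6 = 0.92308; [1+(r/z)²]^(−5/2) = 0.21422.
Δσ_z = 3×1030/(2π×2.6²) × 0.21422 = 72.75 × 0.21422 = 15.58 kPa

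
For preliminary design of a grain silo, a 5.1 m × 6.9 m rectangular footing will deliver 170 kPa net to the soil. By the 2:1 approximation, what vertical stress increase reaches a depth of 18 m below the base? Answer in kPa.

Δσ_z ≈ 10.4 kPa

By the 2:1 method the load spreads at 1 horizontal : 2 vertical, so at depth z the loaded area has grown by z in each plan dimension:
Δσ = qBL/((B+z)(L+z)) = 170×5.1×6.9/((5.1+18)(6.9+18)) = 10.401 kPa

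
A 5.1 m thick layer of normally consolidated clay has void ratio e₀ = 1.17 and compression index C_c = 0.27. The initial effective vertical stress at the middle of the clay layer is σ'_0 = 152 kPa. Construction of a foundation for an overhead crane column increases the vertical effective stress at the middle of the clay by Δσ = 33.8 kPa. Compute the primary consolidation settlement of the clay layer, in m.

S_c ≈ 0.0553 m

Final effective stress: σ'_f = σ'_0 + Δσ = 152 + 33.8 = 185.8 kPa.
Normally consolidated clay, so the full stress increment lies on the virgin compression line:
S_c = C_c·H/(1+e₀)·log₁₀(σ'_f/σ'_0) = 0.27×5.1/(1+1.17)×log₁₀(185.8/152)
    = 0.63456 × 0.087202 = 0.05533 m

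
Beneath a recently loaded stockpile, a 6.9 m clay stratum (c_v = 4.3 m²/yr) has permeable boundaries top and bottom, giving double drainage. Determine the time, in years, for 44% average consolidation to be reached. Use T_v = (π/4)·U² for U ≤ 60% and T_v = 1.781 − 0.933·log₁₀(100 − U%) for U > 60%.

Drainage path length: H_d = H/2 = 3.45 m (double drainage).
U ≤ 60%: T_v = (π/4)·U² = (π/4)×0.44² = 0.15205.
t = T_v·H_d²/c_v = 0.15205×3.45²/4.3 = 0.4209 years.

t ≈ 0.421 years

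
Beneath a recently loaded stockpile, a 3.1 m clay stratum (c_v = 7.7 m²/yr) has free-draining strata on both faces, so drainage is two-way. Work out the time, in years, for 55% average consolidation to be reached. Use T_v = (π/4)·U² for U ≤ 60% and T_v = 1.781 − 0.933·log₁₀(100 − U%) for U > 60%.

t ≈ 0.0741 years

Drainage path length: H_d = H/2 = 1.55 m (double drainage).
U ≤ 60%: T_v = (π/4)·U² = (π/4)×0.55² = 0.23758.
t = T_v·H_d²/c_v = 0.23758×1.55²/7.7 = 0.07413 years.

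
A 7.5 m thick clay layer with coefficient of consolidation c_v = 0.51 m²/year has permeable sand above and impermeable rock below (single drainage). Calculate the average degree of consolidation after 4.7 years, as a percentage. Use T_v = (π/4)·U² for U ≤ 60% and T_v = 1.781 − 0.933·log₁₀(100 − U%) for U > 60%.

U ≈ 23.3 %

Drainage path length: H_d = H = 7.5 m (single drainage).
T_v = c_v·t/H_d² = 0.51×4.7/7.5² = 0.042613.
T_v = 0.042613 corresponds to the U ≤ 60% branch:
U = √(4T_v/π) = 0.2329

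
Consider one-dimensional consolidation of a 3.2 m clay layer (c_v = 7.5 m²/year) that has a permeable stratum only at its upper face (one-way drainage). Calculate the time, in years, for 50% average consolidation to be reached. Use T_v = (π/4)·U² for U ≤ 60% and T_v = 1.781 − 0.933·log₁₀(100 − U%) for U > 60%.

t ≈ 0.268 years

Drainage path length: H_d = H = 3.2 m (single drainage).
U ≤ 60%: T_v = (π/4)·U² = (π/4)×0.5² = 0.19635.
t = T_v·H_d²/c_v = 0.19635×3.2²/7.5 = 0.2681 years.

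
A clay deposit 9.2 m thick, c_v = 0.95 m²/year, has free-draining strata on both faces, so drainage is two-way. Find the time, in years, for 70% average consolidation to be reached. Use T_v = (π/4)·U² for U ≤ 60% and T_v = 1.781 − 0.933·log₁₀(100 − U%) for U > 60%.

Drainage path length: H_d = H/2 = 4.6 m (double drainage).
U > 60%: T_v = 1.781 − 0.933·log₁₀(100 − 70) = 0.40285.
t = T_v·H_d²/c_v = 0.40285×4.6²/0.95 = 8.973 years.

t ≈ 8.97 years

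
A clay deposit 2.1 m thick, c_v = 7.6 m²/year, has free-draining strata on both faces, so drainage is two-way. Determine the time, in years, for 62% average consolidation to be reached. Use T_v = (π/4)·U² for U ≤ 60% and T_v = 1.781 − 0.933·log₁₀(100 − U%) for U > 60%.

Drainage path length: H_d = H/2 = 1.05 m (double drainage).
U > 60%: T_v = 1.781 − 0.933·log₁₀(100 − 62) = 0.30706.
t = T_v·H_d²/c_v = 0.30706×1.05²/7.6 = 0.04454 years.

t ≈ 0.0445 years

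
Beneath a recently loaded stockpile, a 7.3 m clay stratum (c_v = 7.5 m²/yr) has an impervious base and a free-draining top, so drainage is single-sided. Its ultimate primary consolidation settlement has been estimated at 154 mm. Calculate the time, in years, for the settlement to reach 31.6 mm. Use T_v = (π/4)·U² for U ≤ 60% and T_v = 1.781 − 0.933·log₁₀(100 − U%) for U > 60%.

t ≈ 0.235 years

Drainage path length: H_d = H = 7.3 m (single drainage).
U = S(t)/S_ult = 31.6/154 = 0.2052.
U ≤ 60%: T_v = (π/4)·U² = (π/4)×0.20519² = 0.033069.
t = T_v·H_d²/c_v = 0.033069×7.3²/7.5 = 0.235 years.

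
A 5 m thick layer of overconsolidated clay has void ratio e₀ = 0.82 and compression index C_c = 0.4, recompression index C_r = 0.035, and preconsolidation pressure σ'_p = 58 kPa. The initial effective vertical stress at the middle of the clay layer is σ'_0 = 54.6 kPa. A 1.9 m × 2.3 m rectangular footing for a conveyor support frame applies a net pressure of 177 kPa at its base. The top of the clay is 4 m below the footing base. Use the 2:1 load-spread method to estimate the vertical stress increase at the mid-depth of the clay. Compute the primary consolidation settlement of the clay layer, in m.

Mid-depth of clay below the footing base: z = 4 + 5/2 = 6.5 m.
Stress increase at mid-clay by the 2:1 spreading method:
Δσ = qBL/((B+z)(L+z)) = 177×1.9×2.3/((1.9+6.5)(2.3+6.5)) = 10.464 kPa
Final effective stress: σ'_f = 54.6 + 10.464 = 65.064 kPa.
σ'_f = 65.064 > σ'_p = 58 kPa, so the stress path crosses the preconsolidation pressure — recompression up to σ'_p, then virgin compression beyond:
S_c = H/(1+e₀)·[C_r·log₁₀(σ'_p/σ'_0) + C_c·log₁₀(σ'_f/σ'_p)]
    = 5/1.82 × [0.035×log₁₀(58/54.6) + 0.4×log₁₀(65.064/58)]
    = 2.7473 × [0.00091824 + 0.019965] = 0.05737 m

S_c ≈ 0.0574 m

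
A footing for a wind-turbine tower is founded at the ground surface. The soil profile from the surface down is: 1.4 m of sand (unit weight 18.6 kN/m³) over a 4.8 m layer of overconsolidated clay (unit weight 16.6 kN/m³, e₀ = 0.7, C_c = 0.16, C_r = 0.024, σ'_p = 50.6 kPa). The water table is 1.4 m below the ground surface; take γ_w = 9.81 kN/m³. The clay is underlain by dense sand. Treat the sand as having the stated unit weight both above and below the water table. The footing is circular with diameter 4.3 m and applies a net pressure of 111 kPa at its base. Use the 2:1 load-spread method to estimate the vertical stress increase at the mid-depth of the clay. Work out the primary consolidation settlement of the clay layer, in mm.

S_c ≈ 78.8 mm

Mid-depth of clay below the ground surface: z = 1.4 + 4.8/2 = 3.8 m.
Total vertical stress at mid-clay: σ_v = 18.6×1.4 + 16.6×2.4 = 65.88 kPa.
Pore pressure: u = 9.81×(3.8 − 1.4) = 23.544 kPa.
Initial effective stress: σ'_0 = σ_v − u = 65.88 − 23.544 = 42.336 kPa.
Stress increase at mid-clay by the 2:1 spreading method:
Δσ ≈ qD²/(D+z)² = 111×4.3²/(4.3+3.8)² = 31.282 kPa
Final effective stress: σ'_f = 42.336 + 31.282 = 73.618 kPa.
σ'_f = 73.618 > σ'_p = 50.6 kPa, so the stress path crosses the preconsolidation pressure — recompression up to σ'_p, then virgin compression beyond:
S_c = H/(1+e₀)·[C_r·log₁₀(σ'_p/σ'_0) + C_c·log₁₀(σ'_f/σ'_p)]
    = 4.8/1.7 × [0.024×log₁₀(50.6/42.336) + 0.16×log₁₀(73.618/50.6)]
    = 2.8235 × [0.0018586 + 0.026053] = 0.07881 m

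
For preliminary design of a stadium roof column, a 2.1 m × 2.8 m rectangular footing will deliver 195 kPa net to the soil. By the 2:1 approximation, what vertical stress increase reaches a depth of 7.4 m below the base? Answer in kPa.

By the 2:1 method the load spreads at 1 horizontal : 2 vertical, so at depth z the loaded area has grown by z in each plan dimension:
Δσ = qBL/((B+z)(L+z)) = 195×2.1×2.8/((2.1+7.4)(2.8+7.4)) = 11.833 kPa

Δσ_z ≈ 11.8 kPa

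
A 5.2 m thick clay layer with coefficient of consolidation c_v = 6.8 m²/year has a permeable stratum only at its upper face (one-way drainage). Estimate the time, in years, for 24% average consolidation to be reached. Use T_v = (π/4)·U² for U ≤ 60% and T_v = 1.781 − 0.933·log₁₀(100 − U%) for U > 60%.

Drainage path length: H_d = H = 5.2 m (single drainage).
U ≤ 60%: T_v = (π/4)·U² = (π/4)×0.24² = 0.045239.
t = T_v·H_d²/c_v = 0.045239×5.2²/6.8 = 0.1799 years.

t ≈ 0.18 years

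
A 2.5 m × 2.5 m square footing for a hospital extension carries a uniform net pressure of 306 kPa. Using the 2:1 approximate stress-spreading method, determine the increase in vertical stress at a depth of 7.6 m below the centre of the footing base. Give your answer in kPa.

Δσ_z ≈ 18.7 kPa

By the 2:1 method the load spreads at 1 horizontal : 2 vertical, so at depth z the loaded area has grown by z in each plan dimension:
Δσ = qBL/((B+z)(L+z)) = 306×2.5×2.5/((2.5+7.6)(2.5+7.6)) = 18.748 kPa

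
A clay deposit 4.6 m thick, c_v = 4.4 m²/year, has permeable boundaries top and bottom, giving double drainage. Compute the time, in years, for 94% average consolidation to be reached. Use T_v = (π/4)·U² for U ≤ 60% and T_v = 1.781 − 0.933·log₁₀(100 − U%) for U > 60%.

Drainage path length: H_d = H/2 = 2.3 m (double drainage).
U > 60%: T_v = 1.781 − 0.933·log₁₀(100 − 94) = 1.055.
t = T_v·H_d²/c_v = 1.055×2.3²/4.4 = 1.268 years.

t ≈ 1.27 years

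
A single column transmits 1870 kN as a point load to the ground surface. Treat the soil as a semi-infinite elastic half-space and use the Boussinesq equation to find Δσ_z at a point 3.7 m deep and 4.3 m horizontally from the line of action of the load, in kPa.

Boussinesq vertical stress below a point load on an elastic half-space:
Δσ_z = 3P/(2πz²) · [1 + (r/z)²]^(−5/2)
r/z = 4.3/3.7 = 1.1622; [1+(r/z)²]^(−5/2) = 0.11804.
Δσ_z = 3×1870/(2π×3.7²) × 0.11804 = 65.22 × 0.11804 = 7.699 kPa

Δσ_z ≈ 7.7 kPa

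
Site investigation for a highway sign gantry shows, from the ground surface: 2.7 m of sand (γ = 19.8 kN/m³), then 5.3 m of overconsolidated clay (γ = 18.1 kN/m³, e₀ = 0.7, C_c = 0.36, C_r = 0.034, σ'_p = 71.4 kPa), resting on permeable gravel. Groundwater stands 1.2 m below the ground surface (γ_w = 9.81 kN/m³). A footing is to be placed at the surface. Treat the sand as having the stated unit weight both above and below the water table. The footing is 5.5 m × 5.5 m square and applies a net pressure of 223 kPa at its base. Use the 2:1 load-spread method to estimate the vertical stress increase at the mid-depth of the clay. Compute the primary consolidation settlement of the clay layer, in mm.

Mid-depth of clay below the ground surface: z = 2.7 + 5.3/2 = 5.35 m.
Total vertical stress at mid-clay: σ_v = 19.8×2.7 + 18.1×2.65 = 101.43 kPa.
Pore pressure: u = 9.81×(5.35 − 1.2) = 40.712 kPa.
Initial effective stress: σ'_0 = σ_v − u = 101.43 − 40.712 = 60.718 kPa.
Stress increase at mid-clay by the 2:1 spreading method:
Δσ = qBL/((B+z)(L+z)) = 223×5.5×5.5/((5.5+5.35)(5.5+5.35)) = 57.302 kPa
Final effective stress: σ'_f = 60.718 + 57.302 = 118.02 kPa.
σ'_f = 118.02 > σ'_p = 71.4 kPa, so the stress path crosses the preconsolidation pressure — recompression up to σ'_p, then virgin compression beyond:
S_c = H/(1+e₀)·[C_r·log₁₀(σ'_p/σ'_0) + C_c·log₁₀(σ'_f/σ'_p)]
    = 5.3/1.7 × [0.034×log₁₀(71.4/60.718) + 0.36×log₁₀(118.02/71.4)]
    = 3.1176 × [0.0023929 + 0.078573] = 0.2524 m

S_c ≈ 252 mm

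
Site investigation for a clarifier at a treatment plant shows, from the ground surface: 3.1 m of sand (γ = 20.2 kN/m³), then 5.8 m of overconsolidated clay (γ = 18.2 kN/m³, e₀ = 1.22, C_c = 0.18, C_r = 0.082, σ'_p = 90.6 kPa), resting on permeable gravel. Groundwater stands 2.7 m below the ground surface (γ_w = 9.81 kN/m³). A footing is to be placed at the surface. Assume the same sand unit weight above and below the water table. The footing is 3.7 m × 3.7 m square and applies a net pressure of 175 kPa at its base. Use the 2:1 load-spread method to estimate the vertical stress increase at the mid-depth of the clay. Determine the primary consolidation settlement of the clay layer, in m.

S_c ≈ 0.0449 m

Mid-depth of clay below the ground surface: z = 3.1 + 5.8/2 = 6 m.
Total vertical stress at mid-clay: σ_v = 20.2×3.1 + 18.2×2.9 = 115.4 kPa.
Pore pressure: u = 9.81×(6 − 2.7) = 32.373 kPa.
Initial effective stress: σ'_0 = σ_v − u = 115.4 − 32.373 = 83.027 kPa.
Stress increase at mid-clay by the 2:1 spreading method:
Δσ = qBL/((B+z)(L+z)) = 175×3.7×3.7/((3.7+6)(3.7+6)) = 25.462 kPa
Final effective stress: σ'_f = 83.027 + 25.462 = 108.49 kPa.
σ'_f = 108.49 > σ'_p = 90.6 kPa, so the stress path crosses the preconsolidation pressure — recompression up to σ'_p, then virgin compression beyond:
S_c = H/(1+e₀)·[C_r·log₁₀(σ'_p/σ'_0) + C_c·log₁₀(σ'_f/σ'_p)]
    = 5.8/2.22 × [0.082×log₁₀(90.6/83.027) + 0.18×log₁₀(108.49/90.6)]
    = 2.6126 × [0.0031085 + 0.014087] = 0.04492 m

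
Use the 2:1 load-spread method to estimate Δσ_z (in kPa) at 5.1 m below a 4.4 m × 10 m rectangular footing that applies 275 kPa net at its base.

By the 2:1 method the load spreads at 1 horizontal : 2 vertical, so at depth z the loaded area has grown by z in each plan dimension:
Δσ = qBL/((B+z)(L+z)) = 275×4.4×10/((4.4+5.1)(10+5.1)) = 84.35 kPa

Δσ_z ≈ 84.3 kPa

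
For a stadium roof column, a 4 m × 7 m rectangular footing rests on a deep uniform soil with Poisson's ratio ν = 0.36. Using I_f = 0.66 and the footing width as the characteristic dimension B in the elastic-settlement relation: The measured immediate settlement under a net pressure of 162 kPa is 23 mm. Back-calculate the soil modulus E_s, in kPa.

E_s ≈ 16200 kPa

S_e = q·B·(1−ν²)/E_s · I_f  ⇒  E_s = q·B·(1−ν²)·I_f / S_e.
E_s = 162 × 4 × 0.8704 × 0.66 / 0.023 = 16180 kPa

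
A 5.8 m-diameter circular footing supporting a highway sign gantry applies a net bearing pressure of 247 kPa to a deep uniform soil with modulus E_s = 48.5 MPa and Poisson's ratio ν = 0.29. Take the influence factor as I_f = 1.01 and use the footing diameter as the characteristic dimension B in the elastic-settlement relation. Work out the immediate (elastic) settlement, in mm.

Immediate (elastic) settlement: S_e = q·B·(1−ν²)/E_s · I_f.
E_s = 48.5 MPa = 48500 kPa.
S_e = 247 × 5.8 × (1 − 0.29²) / 48500 × 1.01
    = 247 × 5.8 × 0.9159 / 48500 × 1.01
    = 0.02732 m = 27.32 mm

S_e ≈ 27.3 mm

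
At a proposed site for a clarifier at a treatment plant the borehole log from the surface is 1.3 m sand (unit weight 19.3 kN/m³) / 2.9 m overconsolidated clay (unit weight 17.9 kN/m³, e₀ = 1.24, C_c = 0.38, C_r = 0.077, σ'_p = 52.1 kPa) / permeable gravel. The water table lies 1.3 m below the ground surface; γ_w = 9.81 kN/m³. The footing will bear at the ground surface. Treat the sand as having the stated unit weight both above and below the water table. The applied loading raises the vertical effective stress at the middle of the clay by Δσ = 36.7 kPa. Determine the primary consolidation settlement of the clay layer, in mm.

S_c ≈ 88.6 mm

Mid-depth of clay below the ground surface: z = 1.3 + 2.9/2 = 2.75 m.
Total vertical stress at mid-clay: σ_v = 19.3×1.3 + 17.9×1.45 = 51.045 kPa.
Pore pressure: u = 9.81×(2.75 − 1.3) = 14.225 kPa.
Initial effective stress: σ'_0 = σ_v − u = 51.045 − 14.225 = 36.82 kPa.
Final effective stress: σ'_f = 36.82 + 36.7 = 73.52 kPa.
σ'_f = 73.52 > σ'_p = 52.1 kPa, so the stress path crosses the preconsolidation pressure — recompression up to σ'_p, then virgin compression beyond:
S_c = H/(1+e₀)·[C_r·log₁₀(σ'_p/σ'_0) + C_c·log₁₀(σ'_f/σ'_p)]
    = 2.9/2.24 × [0.077×log₁₀(52.1/36.82) + 0.38×log₁₀(73.52/52.1)]
    = 1.2946 × [0.011608 + 0.056836] = 0.08861 m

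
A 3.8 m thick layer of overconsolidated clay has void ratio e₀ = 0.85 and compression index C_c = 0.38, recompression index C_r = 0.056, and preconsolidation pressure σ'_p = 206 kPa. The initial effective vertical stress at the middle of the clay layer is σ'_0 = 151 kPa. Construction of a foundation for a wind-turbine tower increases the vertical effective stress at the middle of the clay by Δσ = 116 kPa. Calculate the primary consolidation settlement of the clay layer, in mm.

S_c ≈ 103 mm

Final effective stress: σ'_f = 151 + 116 = 267 kPa.
σ'_f = 267 > σ'_p = 206 kPa, so the stress path crosses the preconsolidation pressure — recompression up to σ'_p, then virgin compression beyond:
S_c = H/(1+e₀)·[C_r·log₁₀(σ'_p/σ'_0) + C_c·log₁₀(σ'_f/σ'_p)]
    = 3.8/1.85 × [0.056×log₁₀(206/151) + 0.38×log₁₀(267/206)]
    = 2.0541 × [0.0075539 + 0.042805] = 0.1034 m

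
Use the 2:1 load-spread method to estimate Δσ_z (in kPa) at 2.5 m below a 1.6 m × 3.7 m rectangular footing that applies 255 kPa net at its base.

Δσ_z ≈ 59.4 kPa

By the 2:1 method the load spreads at 1 horizontal : 2 vertical, so at depth z the loaded area has grown by z in each plan dimension:
Δσ = qBL/((B+z)(L+z)) = 255×1.6×3.7/((1.6+2.5)(3.7+2.5)) = 59.386 kPa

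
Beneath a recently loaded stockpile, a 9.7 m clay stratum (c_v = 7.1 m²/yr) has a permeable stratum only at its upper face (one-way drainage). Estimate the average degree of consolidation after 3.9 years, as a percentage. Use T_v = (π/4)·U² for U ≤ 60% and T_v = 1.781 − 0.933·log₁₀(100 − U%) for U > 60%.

U ≈ 60.8 %

Drainage path length: H_d = H = 9.7 m (single drainage).
T_v = c_v·t/H_d² = 7.1×3.9/9.7² = 0.29429.
T_v = 0.29429 corresponds to the U > 60% branch:
U = 1 − 10^((1.781 − T_v)/0.933)/100 = 0.6078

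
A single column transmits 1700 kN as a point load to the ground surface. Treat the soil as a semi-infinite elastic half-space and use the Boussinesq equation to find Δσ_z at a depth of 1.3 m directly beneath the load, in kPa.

Boussinesq vertical stress below a point load on an elastic half-space:
Δσ_z = 3P/(2πz²) · [1 + (r/z)²]^(−5/2)
r/z = 0/1.3 = 0; [1+(r/z)²]^(−5/2) = 1.
Δσ_z = 3×1700/(2π×1.3²) × 1 = 480.29 × 1 = 480.3 kPa

Δσ_z ≈ 480 kPa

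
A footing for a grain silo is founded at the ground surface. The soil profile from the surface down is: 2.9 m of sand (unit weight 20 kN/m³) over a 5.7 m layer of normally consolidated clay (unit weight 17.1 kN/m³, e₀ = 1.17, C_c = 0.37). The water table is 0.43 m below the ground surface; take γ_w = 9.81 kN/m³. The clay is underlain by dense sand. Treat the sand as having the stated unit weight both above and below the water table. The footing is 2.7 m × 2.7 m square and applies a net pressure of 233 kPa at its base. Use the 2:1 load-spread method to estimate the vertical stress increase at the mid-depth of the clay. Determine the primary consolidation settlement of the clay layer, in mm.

Mid-depth of clay below the ground surface: z = 2.9 + 5.7/2 = 5.75 m.
Total vertical stress at mid-clay: σ_v = 20×2.9 + 17.1×2.85 = 106.74 kPa.
Pore pressure: u = 9.81×(5.75 − 0.43) = 52.189 kPa.
Initial effective stress: σ'_0 = σ_v − u = 106.74 − 52.189 = 54.551 kPa.
Stress increase at mid-clay by the 2:1 spreading method:
Δσ = qBL/((B+z)(L+z)) = 233×2.7×2.7/((2.7+5.75)(2.7+5.75)) = 23.789 kPa
Final effective stress: σ'_f = σ'_0 + Δσ = 54.551 + 23.789 = 78.34 kPa.
Normally consolidated clay, so the full stress increment lies on the virgin compression line:
S_c = C_c·H/(1+e₀)·log₁₀(σ'_f/σ'_0) = 0.37×5.7/(1+1.17)×log₁₀(78.34/54.551)
    = 0.97189 × 0.15718 = 0.1528 m

S_c ≈ 153 mm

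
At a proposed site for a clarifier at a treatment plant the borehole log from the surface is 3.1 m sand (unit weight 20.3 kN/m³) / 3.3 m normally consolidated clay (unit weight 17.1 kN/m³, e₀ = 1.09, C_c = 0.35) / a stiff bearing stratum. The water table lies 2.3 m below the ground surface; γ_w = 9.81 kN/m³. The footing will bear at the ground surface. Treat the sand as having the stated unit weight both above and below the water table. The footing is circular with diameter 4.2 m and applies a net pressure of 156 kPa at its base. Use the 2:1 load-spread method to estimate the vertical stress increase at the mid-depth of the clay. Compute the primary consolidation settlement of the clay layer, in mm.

Mid-depth of clay below the ground surface: z = 3.1 + 3.3/2 = 4.75 m.
Total vertical stress at mid-clay: σ_v = 20.3×3.1 + 17.1×1.65 = 91.145 kPa.
Pore pressure: u = 9.81×(4.75 − 2.3) = 24.035 kPa.
Initial effective stress: σ'_0 = σ_v − u = 91.145 − 24.035 = 67.11 kPa.
Stress increase at mid-clay by the 2:1 spreading method:
Δσ ≈ qD²/(D+z)² = 156×4.2²/(4.2+4.75)² = 34.354 kPa
Final effective stress: σ'_f = σ'_0 + Δσ = 67.11 + 34.354 = 101.46 kPa.
Normally consolidated clay, so the full stress increment lies on the virgin compression line:
S_c = C_c·H/(1+e₀)·log₁₀(σ'_f/σ'_0) = 0.35×3.3/(1+1.09)×log₁₀(101.46/67.11)
    = 0.55263 × 0.17951 = 0.0992 m

S_c ≈ 99.2 mm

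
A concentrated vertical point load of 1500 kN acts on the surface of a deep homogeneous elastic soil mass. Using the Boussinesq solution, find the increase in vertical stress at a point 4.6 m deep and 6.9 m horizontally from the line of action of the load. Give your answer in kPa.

Boussinesq vertical stress below a point load on an elastic half-space:
Δσ_z = 3P/(2πz²) · [1 + (r/z)²]^(−5/2)
r/z = 6.9/4.6 = 1.5; [1+(r/z)²]^(−5/2) = 0.052516.
Δσ_z = 3×1500/(2π×4.6²) × 0.052516 = 33.847 × 0.052516 = 1.778 kPa

Δσ_z ≈ 1.78 kPa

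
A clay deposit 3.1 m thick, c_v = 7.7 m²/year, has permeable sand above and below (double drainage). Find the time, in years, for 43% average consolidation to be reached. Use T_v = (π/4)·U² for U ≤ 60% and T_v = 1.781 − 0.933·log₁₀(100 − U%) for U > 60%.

t ≈ 0.0453 years

Drainage path length: H_d = H/2 = 1.55 m (double drainage).
U ≤ 60%: T_v = (π/4)·U² = (π/4)×0.43² = 0.14522.
t = T_v·H_d²/c_v = 0.14522×1.55²/7.7 = 0.04531 years.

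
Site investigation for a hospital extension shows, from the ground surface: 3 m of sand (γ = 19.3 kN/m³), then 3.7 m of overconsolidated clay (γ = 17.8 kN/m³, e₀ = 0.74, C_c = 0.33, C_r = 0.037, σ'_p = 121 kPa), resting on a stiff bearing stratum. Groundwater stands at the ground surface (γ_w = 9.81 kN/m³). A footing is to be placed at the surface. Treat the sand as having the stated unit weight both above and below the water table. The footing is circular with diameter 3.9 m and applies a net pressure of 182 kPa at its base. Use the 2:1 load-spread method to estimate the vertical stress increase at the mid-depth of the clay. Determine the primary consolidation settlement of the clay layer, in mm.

S_c ≈ 20.8 mm

Mid-depth of clay below the ground surface: z = 3 + 3.7/2 = 4.85 m.
Total vertical stress at mid-clay: σ_v = 19.3×3 + 17.8×1.85 = 90.83 kPa.
Pore pressure: u = 9.81×(4.85 − 0) = 47.578 kPa.
Initial effective stress: σ'_0 = σ_v − u = 90.83 − 47.578 = 43.252 kPa.
Stress increase at mid-clay by the 2:1 spreading method:
Δσ ≈ qD²/(D+z)² = 182×3.9²/(3.9+4.85)² = 36.156 kPa
Final effective stress: σ'_f = 43.252 + 36.156 = 79.408 kPa.
σ'_f = 79.408 ≤ σ'_p = 121 kPa, so the clay remains overconsolidated and only the recompression index applies:
S_c = C_r·H/(1+e₀)·log₁₀(σ'_f/σ'_0) = 0.037×3.7/1.74×log₁₀(79.408/43.252)
    = 0.078677 × 0.26386 = 0.02076 m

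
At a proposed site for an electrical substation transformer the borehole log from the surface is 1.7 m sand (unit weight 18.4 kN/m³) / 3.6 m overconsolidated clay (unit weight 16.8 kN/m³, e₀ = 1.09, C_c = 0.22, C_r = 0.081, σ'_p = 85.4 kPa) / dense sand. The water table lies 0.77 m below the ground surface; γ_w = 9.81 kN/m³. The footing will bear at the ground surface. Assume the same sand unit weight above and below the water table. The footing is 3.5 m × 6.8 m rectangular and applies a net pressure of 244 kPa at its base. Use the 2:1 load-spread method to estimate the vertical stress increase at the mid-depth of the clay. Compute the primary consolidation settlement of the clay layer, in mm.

Mid-depth of clay below the ground surface: z = 1.7 + 3.6/2 = 3.5 m.
Total vertical stress at mid-clay: σ_v = 18.4×1.7 + 16.8×1.8 = 61.52 kPa.
Pore pressure: u = 9.81×(3.5 − 0.77) = 26.781 kPa.
Initial effective stress: σ'_0 = σ_v − u = 61.52 − 26.781 = 34.739 kPa.
Stress increase at mid-clay by the 2:1 spreading method:
Δσ = qBL/((B+z)(L+z)) = 244×3.5×6.8/((3.5+3.5)(6.8+3.5)) = 80.544 kPa
Final effective stress: σ'_f = 34.739 + 80.544 = 115.28 kPa.
σ'_f = 115.28 > σ'_p = 85.4 kPa, so the stress path crosses the preconsolidation pressure — recompression up to σ'_p, then virgin compression beyond:
S_c = H/(1+e₀)·[C_r·log₁₀(σ'_p/σ'_0) + C_c·log₁₀(σ'_f/σ'_p)]
    = 3.6/2.09 × [0.081×log₁₀(85.4/34.739) + 0.22×log₁₀(115.28/85.4)]
    = 1.7225 × [0.031642 + 0.028665] = 0.1039 m

S_c ≈ 104 mm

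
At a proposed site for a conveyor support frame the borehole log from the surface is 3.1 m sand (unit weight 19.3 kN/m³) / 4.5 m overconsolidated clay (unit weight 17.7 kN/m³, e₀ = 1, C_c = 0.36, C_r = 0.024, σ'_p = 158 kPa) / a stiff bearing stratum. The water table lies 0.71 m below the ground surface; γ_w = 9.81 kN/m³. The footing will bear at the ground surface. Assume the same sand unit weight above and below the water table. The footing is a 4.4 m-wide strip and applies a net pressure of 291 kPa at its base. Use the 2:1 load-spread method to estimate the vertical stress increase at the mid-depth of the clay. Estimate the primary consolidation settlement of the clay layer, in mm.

Mid-depth of clay below the ground surface: z = 3.1 + 4.5/2 = 5.35 m.
Total vertical stress at mid-clay: σ_v = 19.3×3.1 + 17.7×2.25 = 99.655 kPa.
Pore pressure: u = 9.81×(5.35 − 0.71) = 45.518 kPa.
Initial effective stress: σ'_0 = σ_v − u = 99.655 − 45.518 = 54.137 kPa.
Stress increase at mid-clay by the 2:1 spreading method:
Δσ = qB/(B+z) = 291×4.4/(4.4+5.35) = 131.32 kPa
Final effective stress: σ'_f = 54.137 + 131.32 = 185.46 kPa.
σ'_f = 185.46 > σ'_p = 158 kPa, so the stress path crosses the preconsolidation pressure — recompression up to σ'_p, then virgin compression beyond:
S_c = H/(1+e₀)·[C_r·log₁₀(σ'_p/σ'_0) + C_c·log₁₀(σ'_f/σ'_p)]
    = 4.5/2 × [0.024×log₁₀(158/54.137) + 0.36×log₁₀(185.46/158)]
    = 2.25 × [0.011164 + 0.025054] = 0.08149 m

S_c ≈ 81.5 mm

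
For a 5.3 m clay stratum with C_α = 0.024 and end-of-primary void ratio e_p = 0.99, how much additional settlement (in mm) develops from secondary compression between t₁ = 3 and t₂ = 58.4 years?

Secondary compression: S_s = C_α·H/(1+e_p)·log₁₀(t₂/t₁)
S_s = 0.024×5.3/(1+0.99)×log₁₀(58.4/3)
    = 0.06392 × 1.289 = 0.08241 m

S_s ≈ 82.4 mm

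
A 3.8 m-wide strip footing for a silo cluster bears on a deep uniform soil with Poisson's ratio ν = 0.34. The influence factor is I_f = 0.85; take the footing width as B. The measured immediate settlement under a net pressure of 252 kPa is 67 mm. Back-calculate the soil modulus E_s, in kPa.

S_e = q·B·(1−ν²)/E_s · I_f  ⇒  E_s = q·B·(1−ν²)·I_f / S_e.
E_s = 252 × 3.8 × 0.8844 × 0.85 / 0.067 = 10740 kPa

E_s ≈ 10700 kPa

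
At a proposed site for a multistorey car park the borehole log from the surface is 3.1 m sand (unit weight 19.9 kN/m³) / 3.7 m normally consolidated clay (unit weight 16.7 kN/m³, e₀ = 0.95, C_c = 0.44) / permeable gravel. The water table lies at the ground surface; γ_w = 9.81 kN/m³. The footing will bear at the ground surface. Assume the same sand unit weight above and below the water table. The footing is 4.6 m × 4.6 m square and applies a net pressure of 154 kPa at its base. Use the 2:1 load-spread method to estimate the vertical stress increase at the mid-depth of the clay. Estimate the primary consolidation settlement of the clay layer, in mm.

Mid-depth of clay below the ground surface: z = 3.1 + 3.7/2 = 4.95 m.
Total vertical stress at mid-clay: σ_v = 19.9×3.1 + 16.7×1.85 = 92.585 kPa.
Pore pressure: u = 9.81×(4.95 − 0) = 48.56 kPa.
Initial effective stress: σ'_0 = σ_v − u = 92.585 − 48.56 = 44.025 kPa.
Stress increase at mid-clay by the 2:1 spreading method:
Δσ = qBL/((B+z)(L+z)) = 154×4.6×4.6/((4.6+4.95)(4.6+4.95)) = 35.73 kPa
Final effective stress: σ'_f = σ'_0 + Δσ = 44.025 + 35.73 = 79.755 kPa.
Normally consolidated clay, so the full stress increment lies on the virgin compression line:
S_c = C_c·H/(1+e₀)·log₁₀(σ'_f/σ'_0) = 0.44×3.7/(1+0.95)×log₁₀(79.755/44.025)
    = 0.83487 × 0.25806 = 0.2154 m

S_c ≈ 215 mm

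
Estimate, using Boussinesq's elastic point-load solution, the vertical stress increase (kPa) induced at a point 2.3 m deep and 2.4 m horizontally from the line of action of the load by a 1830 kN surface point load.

Boussinesq vertical stress below a point load on an elastic half-space:
Δσ_z = 3P/(2πz²) · [1 + (r/z)²]^(−5/2)
r/z = 2.4/2.3 = 1.0435; [1+(r/z)²]^(−5/2) = 0.15857.
Δσ_z = 3×1830/(2π×2.3²) × 0.15857 = 165.17 × 0.15857 = 26.19 kPa

Δσ_z ≈ 26.2 kPa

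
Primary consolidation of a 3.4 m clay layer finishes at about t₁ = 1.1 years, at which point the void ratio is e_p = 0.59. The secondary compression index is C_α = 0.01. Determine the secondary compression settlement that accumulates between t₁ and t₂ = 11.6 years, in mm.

S_s ≈ 21.9 mm

Secondary compression: S_s = C_α·H/(1+e_p)·log₁₀(t₂/t₁)
S_s = 0.01×3.4/(1+0.59)×log₁₀(11.6/1.1)
    = 0.02138 × 1.023 = 0.02188 m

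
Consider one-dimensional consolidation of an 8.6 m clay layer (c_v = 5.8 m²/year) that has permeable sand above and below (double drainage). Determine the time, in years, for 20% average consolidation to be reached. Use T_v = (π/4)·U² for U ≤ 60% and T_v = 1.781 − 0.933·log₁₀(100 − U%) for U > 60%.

Drainage path length: H_d = H/2 = 4.3 m (double drainage).
U ≤ 60%: T_v = (π/4)·U² = (π/4)×0.2² = 0.031416.
t = T_v·H_d²/c_v = 0.031416×4.3²/5.8 = 0.1002 years.

t ≈ 0.1 years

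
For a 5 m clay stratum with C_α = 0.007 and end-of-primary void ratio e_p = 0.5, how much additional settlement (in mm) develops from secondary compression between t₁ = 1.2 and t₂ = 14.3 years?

Secondary compression: S_s = C_α·H/(1+e_p)·log₁₀(t₂/t₁)
S_s = 0.007×5/(1+0.5)×log₁₀(14.3/1.2)
    = 0.02333 × 1.076 = 0.02511 m

S_s ≈ 25.1 mm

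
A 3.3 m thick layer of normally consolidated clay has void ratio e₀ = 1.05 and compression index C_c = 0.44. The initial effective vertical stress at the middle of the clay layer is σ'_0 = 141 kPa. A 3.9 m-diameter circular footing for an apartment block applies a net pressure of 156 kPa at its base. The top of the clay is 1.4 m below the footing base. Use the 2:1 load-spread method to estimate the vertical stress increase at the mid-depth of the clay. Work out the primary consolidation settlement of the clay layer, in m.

S_c ≈ 0.0919 m

Mid-depth of clay below the footing base: z = 1.4 + 3.3/2 = 3.05 m.
Stress increase at mid-clay by the 2:1 spreading method:
Δσ ≈ qD²/(D+z)² = 156×3.9²/(3.9+3.05)² = 49.123 kPa
Final effective stress: σ'_f = σ'_0 + Δσ = 141 + 49.123 = 190.12 kPa.
Normally consolidated clay, so the full stress increment lies on the virgin compression line:
S_c = C_c·H/(1+e₀)·log₁₀(σ'_f/σ'_0) = 0.44×3.3/(1+1.05)×log₁₀(190.12/141)
    = 0.70829 × 0.12981 = 0.09194 m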